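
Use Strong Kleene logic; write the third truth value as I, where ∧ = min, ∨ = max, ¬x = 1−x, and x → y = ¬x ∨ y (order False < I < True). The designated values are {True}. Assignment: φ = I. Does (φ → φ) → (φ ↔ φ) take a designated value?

φ → φ = I → I = I
φ ↔ φ = I ↔ I = I
(φ → φ) → (φ ↔ φ) = I → I = I
I ∉ {True}.

No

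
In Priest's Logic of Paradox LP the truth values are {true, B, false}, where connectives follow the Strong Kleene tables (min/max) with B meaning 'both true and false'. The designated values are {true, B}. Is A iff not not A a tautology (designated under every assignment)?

Every assignment of A over {true, B, false} gives a value in {true, B}.
In particular, with A=B: A iff not not A = B.

Yes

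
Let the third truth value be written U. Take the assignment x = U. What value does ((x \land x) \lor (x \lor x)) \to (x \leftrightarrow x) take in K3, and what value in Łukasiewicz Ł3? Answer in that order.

In K3: x \land x = U \land U = U
x \lor x = U \lor U = U
(x \land x) \lor (x \lor x) = U \lor U = U
x \leftrightarrow x = U \leftrightarrow U = U
((x \land x) \lor (x \lor x)) \to (x \leftrightarrow x) = U \to U = U  [\lnot U \lor U]
In Łukasiewicz Ł3: x \land x = U \land U = U
x \lor x = U \lor U = U
(x \land x) \lor (x \lor x) = U \lor U = U
x \leftrightarrow x = U \leftrightarrow U = T  [1 − |½−½|]
((x \land x) \lor (x \lor x)) \to (x \leftrightarrow x) = U \to T = T
They differ because K3 and Łukasiewicz Ł3 treat U differently under implication.

U; T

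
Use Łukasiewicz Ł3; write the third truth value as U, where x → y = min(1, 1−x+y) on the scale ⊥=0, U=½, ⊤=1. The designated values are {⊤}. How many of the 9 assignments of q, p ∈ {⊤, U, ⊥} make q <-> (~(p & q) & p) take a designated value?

Designated under: (q=U, p=⊤); (q=U, p=U); (q=⊥, p=⊥).

3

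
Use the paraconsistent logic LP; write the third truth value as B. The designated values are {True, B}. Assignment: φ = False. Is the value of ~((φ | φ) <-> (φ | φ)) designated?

φ | φ = False | False = False
φ | φ = False | False = False
(φ | φ) <-> (φ | φ) = False <-> False = True
~((φ | φ) <-> (φ | φ)) = ~True = False
False ∉ {True, B}.

No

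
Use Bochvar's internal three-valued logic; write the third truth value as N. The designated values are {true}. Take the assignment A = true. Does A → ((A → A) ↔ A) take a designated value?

A → A = true → true = true
(A → A) ↔ A = true ↔ true = true
A → ((A → A) ↔ A) = true → true = true
true ∈ {true}.

Yes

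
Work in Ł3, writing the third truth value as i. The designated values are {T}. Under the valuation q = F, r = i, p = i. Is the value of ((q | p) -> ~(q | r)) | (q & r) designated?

Yes

q | p = F | i = i
q | r = F | i = i
~(q | r) = ~i = i
(q | p) -> ~(q | r) = i -> i = T  [min(1, 1−½+½)]
q & r = F & i = F
((q | p) -> ~(q | r)) | (q & r) = T | F = T
T ∈ {T}.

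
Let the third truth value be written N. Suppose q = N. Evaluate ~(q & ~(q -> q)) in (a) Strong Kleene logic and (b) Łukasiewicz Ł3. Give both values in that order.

In Strong Kleene logic: q -> q = N -> N = N
~(q -> q) = ~N = N
q & ~(q -> q) = N & N = N
~(q & ~(q -> q)) = ~N = N
In Łukasiewicz Ł3: q -> q = N -> N = 1
~(q -> q) = ~1 = 0
q & ~(q -> q) = N & 0 = 0
~(q & ~(q -> q)) = ~0 = 1
They differ because Strong Kleene logic and Łukasiewicz Ł3 treat N differently under implication.

N; 1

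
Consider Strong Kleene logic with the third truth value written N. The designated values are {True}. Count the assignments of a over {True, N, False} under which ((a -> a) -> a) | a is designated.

1

a=True: True ✓
a=N: N ·
a=False: False ·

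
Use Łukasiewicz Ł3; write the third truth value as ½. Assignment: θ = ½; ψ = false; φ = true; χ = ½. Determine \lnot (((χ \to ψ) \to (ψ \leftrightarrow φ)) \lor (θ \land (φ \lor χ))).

½

χ \to ψ = ½ \to false = ½
ψ \leftrightarrow φ = false \leftrightarrow true = false
(χ \to ψ) \to (ψ \leftrightarrow φ) = ½ \to false = ½
φ \lor χ = true \lor ½ = true
θ \land (φ \lor χ) = ½ \land true = ½
((χ \to ψ) \to (ψ \leftrightarrow φ)) \lor (θ \land (φ \lor χ)) = ½ \lor ½ = ½
\lnot (((χ \to ψ) \to (ψ \leftrightarrow φ)) \lor (θ \land (φ \lor χ))) = \lnot ½ = ½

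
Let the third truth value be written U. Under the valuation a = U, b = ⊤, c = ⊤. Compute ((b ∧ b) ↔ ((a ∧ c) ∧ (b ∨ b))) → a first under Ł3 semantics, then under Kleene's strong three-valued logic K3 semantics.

In Ł3: b ∧ b = ⊤ ∧ ⊤ = ⊤
a ∧ c = U ∧ ⊤ = U
b ∨ b = ⊤ ∨ ⊤ = ⊤
(a ∧ c) ∧ (b ∨ b) = U ∧ ⊤ = U
(b ∧ b) ↔ ((a ∧ c) ∧ (b ∨ b)) = ⊤ ↔ U = U  [1 − |1−½|]
((b ∧ b) ↔ ((a ∧ c) ∧ (b ∨ b))) → a = U → U = ⊤
In Kleene's strong three-valued logic K3: b ∧ b = ⊤ ∧ ⊤ = ⊤
a ∧ c = U ∧ ⊤ = U
b ∨ b = ⊤ ∨ ⊤ = ⊤
(a ∧ c) ∧ (b ∨ b) = U ∧ ⊤ = U
(b ∧ b) ↔ ((a ∧ c) ∧ (b ∨ b)) = ⊤ ↔ U = U
((b ∧ b) ↔ ((a ∧ c) ∧ (b ∨ b))) → a = U → U = U  [¬U ∨ U]
They differ because Ł3 and Kleene's strong three-valued logic K3 treat U differently under implication.

⊤; U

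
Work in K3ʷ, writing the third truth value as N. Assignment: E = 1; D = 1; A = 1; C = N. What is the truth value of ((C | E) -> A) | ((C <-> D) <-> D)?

C | E = N | 1 = N
(C | E) -> A = N -> 1 = N
C <-> D = N <-> 1 = N
(C <-> D) <-> D = N <-> 1 = N
((C | E) -> A) | ((C <-> D) <-> D) = N | N = N

N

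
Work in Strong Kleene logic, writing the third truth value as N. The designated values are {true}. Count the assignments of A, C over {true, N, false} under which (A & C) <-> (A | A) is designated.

Designated under: (A=true, C=true); (A=false, C=true); (A=false, C=N); (A=false, C=false).

4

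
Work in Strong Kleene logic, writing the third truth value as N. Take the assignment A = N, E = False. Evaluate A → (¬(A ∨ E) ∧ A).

N

A ∨ E = N ∨ False = N
¬(A ∨ E) = ¬N = N
¬(A ∨ E) ∧ A = N ∧ N = N
A → (¬(A ∨ E) ∧ A) = N → N = N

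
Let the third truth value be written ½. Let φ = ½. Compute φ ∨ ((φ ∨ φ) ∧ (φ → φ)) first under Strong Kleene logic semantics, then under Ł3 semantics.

½; ½

In Strong Kleene logic: φ ∨ φ = ½ ∨ ½ = ½
φ → φ = ½ → ½ = ½
(φ ∨ φ) ∧ (φ → φ) = ½ ∧ ½ = ½
φ ∨ ((φ ∨ φ) ∧ (φ → φ)) = ½ ∨ ½ = ½
In Ł3: φ ∨ φ = ½ ∨ ½ = ½
φ → φ = ½ → ½ = True  [min(1, 1−½+½)]
(φ ∨ φ) ∧ (φ → φ) = ½ ∧ True = ½
φ ∨ ((φ ∨ φ) ∧ (φ → φ)) = ½ ∨ ½ = ½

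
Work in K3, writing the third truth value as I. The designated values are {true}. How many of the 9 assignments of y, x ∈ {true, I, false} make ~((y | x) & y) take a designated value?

Designated under: (y=false, x=true); (y=false, x=I); (y=false, x=false).

3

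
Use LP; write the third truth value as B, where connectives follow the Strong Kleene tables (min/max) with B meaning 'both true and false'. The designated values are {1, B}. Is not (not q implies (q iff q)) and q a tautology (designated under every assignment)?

No

Countermodel: q=1 gives 0, which is not designated.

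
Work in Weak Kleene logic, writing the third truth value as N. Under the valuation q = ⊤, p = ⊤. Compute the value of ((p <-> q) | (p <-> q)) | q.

⊤

p <-> q = ⊤ <-> ⊤ = ⊤
p <-> q = ⊤ <-> ⊤ = ⊤
(p <-> q) | (p <-> q) = ⊤ | ⊤ = ⊤
((p <-> q) | (p <-> q)) | q = ⊤ | ⊤ = ⊤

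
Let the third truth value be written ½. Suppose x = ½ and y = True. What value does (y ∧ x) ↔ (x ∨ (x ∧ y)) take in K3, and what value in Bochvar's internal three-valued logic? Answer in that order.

½; ½

In K3: y ∧ x = True ∧ ½ = ½
x ∧ y = ½ ∧ True = ½
x ∨ (x ∧ y) = ½ ∨ ½ = ½
(y ∧ x) ↔ (x ∨ (x ∧ y)) = ½ ↔ ½ = ½
In Bochvar's internal three-valued logic: y ∧ x = True ∧ ½ = ½
x ∧ y = ½ ∧ True = ½
x ∨ (x ∧ y) = ½ ∨ ½ = ½
(y ∧ x) ↔ (x ∨ (x ∧ y)) = ½ ↔ ½ = ½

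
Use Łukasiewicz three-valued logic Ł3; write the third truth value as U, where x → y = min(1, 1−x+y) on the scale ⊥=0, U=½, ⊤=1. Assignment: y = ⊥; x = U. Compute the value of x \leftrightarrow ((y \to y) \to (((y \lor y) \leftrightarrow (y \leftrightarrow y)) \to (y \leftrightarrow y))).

U

y \to y = ⊥ \to ⊥ = ⊤
y \lor y = ⊥ \lor ⊥ = ⊥
y \leftrightarrow y = ⊥ \leftrightarrow ⊥ = ⊤
(y \lor y) \leftrightarrow (y \leftrightarrow y) = ⊥ \leftrightarrow ⊤ = ⊥
y \leftrightarrow y = ⊥ \leftrightarrow ⊥ = ⊤
((y \lor y) \leftrightarrow (y \leftrightarrow y)) \to (y \leftrightarrow y) = ⊥ \to ⊤ = ⊤
(y \to y) \to (((y \lor y) \leftrightarrow (y \leftrightarrow y)) \to (y \leftrightarrow y)) = ⊤ \to ⊤ = ⊤
x \leftrightarrow ((y \to y) \to (((y \lor y) \leftrightarrow (y \leftrightarrow y)) \to (y \leftrightarrow y))) = U \leftrightarrow ⊤ = U  [1 − |½−1|]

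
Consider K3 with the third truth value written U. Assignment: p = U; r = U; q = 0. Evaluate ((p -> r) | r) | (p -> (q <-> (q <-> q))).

p -> r = U -> U = U  [~U | U]
(p -> r) | r = U | U = U
q <-> q = 0 <-> 0 = 1
q <-> (q <-> q) = 0 <-> 1 = 0
p -> (q <-> (q <-> q)) = U -> 0 = U
((p -> r) | r) | (p -> (q <-> (q <-> q))) = U | U = U

U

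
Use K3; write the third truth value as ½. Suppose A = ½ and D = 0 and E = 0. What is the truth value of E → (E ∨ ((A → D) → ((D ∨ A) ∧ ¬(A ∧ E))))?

A → D = ½ → 0 = ½  [¬½ ∨ 0]
D ∨ A = 0 ∨ ½ = ½
A ∧ E = ½ ∧ 0 = 0
¬(A ∧ E) = ¬0 = 1
(D ∨ A) ∧ ¬(A ∧ E) = ½ ∧ 1 = ½
(A → D) → ((D ∨ A) ∧ ¬(A ∧ E)) = ½ → ½ = ½
E ∨ ((A → D) → ((D ∨ A) ∧ ¬(A ∧ E))) = 0 ∨ ½ = ½
E → (E ∨ ((A → D) → ((D ∨ A) ∧ ¬(A ∧ E)))) = 0 → ½ = 1

1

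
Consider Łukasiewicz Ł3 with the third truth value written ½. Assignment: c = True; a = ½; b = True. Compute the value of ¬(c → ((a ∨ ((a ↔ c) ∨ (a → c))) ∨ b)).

a ↔ c = ½ ↔ True = ½  [1 − |½−1|]
a → c = ½ → True = True
(a ↔ c) ∨ (a → c) = ½ ∨ True = True
a ∨ ((a ↔ c) ∨ (a → c)) = ½ ∨ True = True
(a ∨ ((a ↔ c) ∨ (a → c))) ∨ b = True ∨ True = True
c → ((a ∨ ((a ↔ c) ∨ (a → c))) ∨ b) = True → True = True
¬(c → ((a ∨ ((a ↔ c) ∨ (a → c))) ∨ b)) = ¬True = False

False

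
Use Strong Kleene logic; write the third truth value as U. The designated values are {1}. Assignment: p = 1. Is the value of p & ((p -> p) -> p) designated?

Yes

p -> p = 1 -> 1 = 1
(p -> p) -> p = 1 -> 1 = 1
p & ((p -> p) -> p) = 1 & 1 = 1
1 ∈ {1}.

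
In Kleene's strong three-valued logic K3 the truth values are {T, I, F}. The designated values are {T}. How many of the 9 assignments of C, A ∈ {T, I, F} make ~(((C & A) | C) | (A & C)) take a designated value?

3

Designated under: (C=F, A=T); (C=F, A=I); (C=F, A=F).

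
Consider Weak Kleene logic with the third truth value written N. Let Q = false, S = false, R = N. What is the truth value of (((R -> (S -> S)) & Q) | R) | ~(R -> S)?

N

S -> S = false -> false = true
R -> (S -> S) = N -> true = N  [any arg is the third value ⇒ result is the third value]
(R -> (S -> S)) & Q = N & false = N
((R -> (S -> S)) & Q) | R = N | N = N
R -> S = N -> false = N
~(R -> S) = ~N = N
(((R -> (S -> S)) & Q) | R) | ~(R -> S) = N | N = N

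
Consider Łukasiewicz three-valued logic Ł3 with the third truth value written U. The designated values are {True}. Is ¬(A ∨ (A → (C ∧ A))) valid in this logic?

No

Countermodel: A=True, C=True gives False, which is not designated.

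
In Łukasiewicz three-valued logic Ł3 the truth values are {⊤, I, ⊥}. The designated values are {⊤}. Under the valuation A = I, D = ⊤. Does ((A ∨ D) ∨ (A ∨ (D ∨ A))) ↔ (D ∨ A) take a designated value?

A ∨ D = I ∨ ⊤ = ⊤
D ∨ A = ⊤ ∨ I = ⊤
A ∨ (D ∨ A) = I ∨ ⊤ = ⊤
(A ∨ D) ∨ (A ∨ (D ∨ A)) = ⊤ ∨ ⊤ = ⊤
D ∨ A = ⊤ ∨ I = ⊤
((A ∨ D) ∨ (A ∨ (D ∨ A))) ↔ (D ∨ A) = ⊤ ↔ ⊤ = ⊤
⊤ ∈ {⊤}.

Yes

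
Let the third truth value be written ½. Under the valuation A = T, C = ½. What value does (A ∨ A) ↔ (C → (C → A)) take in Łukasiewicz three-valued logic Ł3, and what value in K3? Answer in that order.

In Łukasiewicz three-valued logic Ł3: A ∨ A = T ∨ T = T
C → A = ½ → T = T
C → (C → A) = ½ → T = T
(A ∨ A) ↔ (C → (C → A)) = T ↔ T = T
In K3: A ∨ A = T ∨ T = T
C → A = ½ → T = T
C → (C → A) = ½ → T = T
(A ∨ A) ↔ (C → (C → A)) = T ↔ T = T

T; T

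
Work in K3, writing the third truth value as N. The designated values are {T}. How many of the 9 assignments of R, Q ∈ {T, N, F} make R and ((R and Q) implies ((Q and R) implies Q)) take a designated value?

2

Designated under: (R=T, Q=T); (R=T, Q=F).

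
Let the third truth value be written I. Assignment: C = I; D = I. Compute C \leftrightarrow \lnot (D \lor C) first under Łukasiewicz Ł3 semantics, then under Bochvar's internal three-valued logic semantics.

In Łukasiewicz Ł3: D \lor C = I \lor I = I
\lnot (D \lor C) = \lnot I = I
C \leftrightarrow \lnot (D \lor C) = I \leftrightarrow I = ⊤  [1 − |½−½|]
In Bochvar's internal three-valued logic: D \lor C = I \lor I = I
\lnot (D \lor C) = \lnot I = I
C \leftrightarrow \lnot (D \lor C) = I \leftrightarrow I = I
They differ because Łukasiewicz Ł3 and Bochvar's internal three-valued logic treat I differently under the binary connectives.

⊤; I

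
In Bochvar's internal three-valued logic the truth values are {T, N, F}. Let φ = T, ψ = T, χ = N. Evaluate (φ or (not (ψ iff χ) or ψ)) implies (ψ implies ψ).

N

ψ iff χ = T iff N = N
not (ψ iff χ) = not N = N
not (ψ iff χ) or ψ = N or T = N
φ or (not (ψ iff χ) or ψ) = T or N = N
ψ implies ψ = T implies T = T
(φ or (not (ψ iff χ) or ψ)) implies (ψ implies ψ) = N implies T = N  [any arg is the third value ⇒ result is the third value]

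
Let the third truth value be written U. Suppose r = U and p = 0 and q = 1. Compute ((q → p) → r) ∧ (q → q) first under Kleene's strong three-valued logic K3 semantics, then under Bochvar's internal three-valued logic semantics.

1; U

In Kleene's strong three-valued logic K3: q → p = 1 → 0 = 0
(q → p) → r = 0 → U = 1
q → q = 1 → 1 = 1
((q → p) → r) ∧ (q → q) = 1 ∧ 1 = 1
In Bochvar's internal three-valued logic: q → p = 1 → 0 = 0
(q → p) → r = 0 → U = U
q → q = 1 → 1 = 1
((q → p) → r) ∧ (q → q) = U ∧ 1 = U
They differ because Kleene's strong three-valued logic K3 and Bochvar's internal three-valued logic treat U differently under the binary connectives.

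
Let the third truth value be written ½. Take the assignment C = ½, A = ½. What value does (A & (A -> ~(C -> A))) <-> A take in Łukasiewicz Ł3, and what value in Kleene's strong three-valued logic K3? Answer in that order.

In Łukasiewicz Ł3: C -> A = ½ -> ½ = 1  [min(1, 1−½+½)]
~(C -> A) = ~1 = 0
A -> ~(C -> A) = ½ -> 0 = ½
A & (A -> ~(C -> A)) = ½ & ½ = ½
(A & (A -> ~(C -> A))) <-> A = ½ <-> ½ = 1
In Kleene's strong three-valued logic K3: C -> A = ½ -> ½ = ½  [~½ | ½]
~(C -> A) = ~½ = ½
A -> ~(C -> A) = ½ -> ½ = ½
A & (A -> ~(C -> A)) = ½ & ½ = ½
(A & (A -> ~(C -> A))) <-> A = ½ <-> ½ = ½
They differ because Łukasiewicz Ł3 and Kleene's strong three-valued logic K3 treat ½ differently under implication.

1; ½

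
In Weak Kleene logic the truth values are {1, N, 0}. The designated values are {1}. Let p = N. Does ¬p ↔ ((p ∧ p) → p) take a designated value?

No

¬p = ¬N = N
p ∧ p = N ∧ N = N
(p ∧ p) → p = N → N = N  [any arg is the third value ⇒ result is the third value]
¬p ↔ ((p ∧ p) → p) = N ↔ N = N
N ∉ {1}.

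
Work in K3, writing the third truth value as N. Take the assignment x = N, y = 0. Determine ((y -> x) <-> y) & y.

0

y -> x = 0 -> N = 1  [~0 | N]
(y -> x) <-> y = 1 <-> 0 = 0
((y -> x) <-> y) & y = 0 & 0 = 0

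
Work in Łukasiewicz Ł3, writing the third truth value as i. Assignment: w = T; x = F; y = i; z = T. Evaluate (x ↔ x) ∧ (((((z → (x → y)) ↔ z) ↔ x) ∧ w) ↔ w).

x ↔ x = F ↔ F = T
x → y = F → i = T  [min(1, 1−0+½)]
z → (x → y) = T → T = T
(z → (x → y)) ↔ z = T ↔ T = T
((z → (x → y)) ↔ z) ↔ x = T ↔ F = F
(((z → (x → y)) ↔ z) ↔ x) ∧ w = F ∧ T = F
((((z → (x → y)) ↔ z) ↔ x) ∧ w) ↔ w = F ↔ T = F
(x ↔ x) ∧ (((((z → (x → y)) ↔ z) ↔ x) ∧ w) ↔ w) = T ∧ F = F

F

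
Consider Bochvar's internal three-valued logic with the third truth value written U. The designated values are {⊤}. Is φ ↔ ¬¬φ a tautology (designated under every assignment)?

Countermodel: φ=U gives U, which is not designated.

No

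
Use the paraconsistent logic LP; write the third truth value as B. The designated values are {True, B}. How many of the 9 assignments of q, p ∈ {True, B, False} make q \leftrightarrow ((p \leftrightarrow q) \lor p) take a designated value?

Of the 9 assignments, 6 give a value in {True, B}.

6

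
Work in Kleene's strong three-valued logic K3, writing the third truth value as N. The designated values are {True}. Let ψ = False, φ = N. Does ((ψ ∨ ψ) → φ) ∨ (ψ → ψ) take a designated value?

Yes

ψ ∨ ψ = False ∨ False = False
(ψ ∨ ψ) → φ = False → N = True  [¬False ∨ N]
ψ → ψ = False → False = True
((ψ ∨ ψ) → φ) ∨ (ψ → ψ) = True ∨ True = True
True ∈ {True}.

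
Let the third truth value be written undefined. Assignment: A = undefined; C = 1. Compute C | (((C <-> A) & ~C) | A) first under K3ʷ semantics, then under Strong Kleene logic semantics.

In K3ʷ: C <-> A = 1 <-> undefined = undefined
~C = ~1 = 0
(C <-> A) & ~C = undefined & 0 = undefined
((C <-> A) & ~C) | A = undefined | undefined = undefined
C | (((C <-> A) & ~C) | A) = 1 | undefined = undefined
In Strong Kleene logic: C <-> A = 1 <-> undefined = undefined
~C = ~1 = 0
(C <-> A) & ~C = undefined & 0 = 0
((C <-> A) & ~C) | A = 0 | undefined = undefined
C | (((C <-> A) & ~C) | A) = 1 | undefined = 1
They differ because K3ʷ and Strong Kleene logic treat undefined differently under the binary connectives.

undefined; 1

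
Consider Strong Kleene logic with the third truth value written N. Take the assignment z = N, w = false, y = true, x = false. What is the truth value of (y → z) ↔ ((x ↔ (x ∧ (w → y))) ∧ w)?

N

y → z = true → N = N  [¬true ∨ N]
w → y = false → true = true
x ∧ (w → y) = false ∧ true = false
x ↔ (x ∧ (w → y)) = false ↔ false = true
(x ↔ (x ∧ (w → y))) ∧ w = true ∧ false = false
(y → z) ↔ ((x ↔ (x ∧ (w → y))) ∧ w) = N ↔ false = N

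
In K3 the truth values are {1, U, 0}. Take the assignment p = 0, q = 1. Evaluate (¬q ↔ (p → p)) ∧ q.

0

¬q = ¬1 = 0
p → p = 0 → 0 = 1
¬q ↔ (p → p) = 0 ↔ 1 = 0
(¬q ↔ (p → p)) ∧ q = 0 ∧ 1 = 0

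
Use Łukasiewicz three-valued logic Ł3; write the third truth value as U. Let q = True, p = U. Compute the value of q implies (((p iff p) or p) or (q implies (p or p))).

p iff p = U iff U = True  [1 − |½−½|]
(p iff p) or p = True or U = True
p or p = U or U = U
q implies (p or p) = True implies U = U
((p iff p) or p) or (q implies (p or p)) = True or U = True
q implies (((p iff p) or p) or (q implies (p or p))) = True implies True = True

True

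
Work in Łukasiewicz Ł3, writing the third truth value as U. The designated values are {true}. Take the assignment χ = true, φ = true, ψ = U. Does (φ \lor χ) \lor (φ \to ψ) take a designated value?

Yes

φ \lor χ = true \lor true = true
φ \to ψ = true \to U = U  [min(1, 1−1+½)]
(φ \lor χ) \lor (φ \to ψ) = true \lor U = true
true ∈ {true}.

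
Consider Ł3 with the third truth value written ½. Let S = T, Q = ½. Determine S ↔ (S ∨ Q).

S ∨ Q = T ∨ ½ = T
S ↔ (S ∨ Q) = T ↔ T = T

T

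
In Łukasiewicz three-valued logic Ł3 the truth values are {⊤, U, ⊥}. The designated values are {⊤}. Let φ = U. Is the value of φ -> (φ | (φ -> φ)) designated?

φ -> φ = U -> U = ⊤  [min(1, 1−½+½)]
φ | (φ -> φ) = U | ⊤ = ⊤
φ -> (φ | (φ -> φ)) = U -> ⊤ = ⊤
⊤ ∈ {⊤}.

Yes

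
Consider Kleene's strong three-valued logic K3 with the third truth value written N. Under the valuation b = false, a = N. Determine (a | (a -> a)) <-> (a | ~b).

a -> a = N -> N = N  [~N | N]
a | (a -> a) = N | N = N
~b = ~false = true
a | ~b = N | true = true
(a | (a -> a)) <-> (a | ~b) = N <-> true = N

N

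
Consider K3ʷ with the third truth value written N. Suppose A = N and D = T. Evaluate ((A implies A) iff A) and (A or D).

N

A implies A = N implies N = N
(A implies A) iff A = N iff N = N
A or D = N or T = N
((A implies A) iff A) and (A or D) = N and N = N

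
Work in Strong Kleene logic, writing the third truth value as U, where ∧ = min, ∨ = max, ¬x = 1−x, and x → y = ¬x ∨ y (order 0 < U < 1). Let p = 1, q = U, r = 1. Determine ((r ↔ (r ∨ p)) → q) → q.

r ∨ p = 1 ∨ 1 = 1
r ↔ (r ∨ p) = 1 ↔ 1 = 1
(r ↔ (r ∨ p)) → q = 1 → U = U
((r ↔ (r ∨ p)) → q) → q = U → U = U

U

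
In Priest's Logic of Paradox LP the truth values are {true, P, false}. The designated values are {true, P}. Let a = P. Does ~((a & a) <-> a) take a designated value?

a & a = P & P = P
(a & a) <-> a = P <-> P = P
~((a & a) <-> a) = ~P = P
P ∈ {true, P}.

Yes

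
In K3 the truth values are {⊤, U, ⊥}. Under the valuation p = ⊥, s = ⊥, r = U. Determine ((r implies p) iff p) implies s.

U

r implies p = U implies ⊥ = U  [not U or ⊥]
(r implies p) iff p = U iff ⊥ = U
((r implies p) iff p) implies s = U implies ⊥ = U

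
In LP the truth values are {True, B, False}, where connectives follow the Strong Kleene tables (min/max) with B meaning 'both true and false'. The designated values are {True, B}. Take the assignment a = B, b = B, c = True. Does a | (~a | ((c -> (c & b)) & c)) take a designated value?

~a = ~B = B
c & b = True & B = B
c -> (c & b) = True -> B = B  [~True | B]
(c -> (c & b)) & c = B & True = B
~a | ((c -> (c & b)) & c) = B | B = B
a | (~a | ((c -> (c & b)) & c)) = B | B = B
B ∈ {True, B}.

Yes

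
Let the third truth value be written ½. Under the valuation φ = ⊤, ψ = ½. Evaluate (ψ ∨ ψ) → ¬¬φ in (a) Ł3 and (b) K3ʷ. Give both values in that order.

In Ł3: ψ ∨ ψ = ½ ∨ ½ = ½
¬φ = ¬⊤ = ⊥
¬¬φ = ¬⊥ = ⊤
(ψ ∨ ψ) → ¬¬φ = ½ → ⊤ = ⊤  [min(1, 1−½+1)]
In K3ʷ: ψ ∨ ψ = ½ ∨ ½ = ½
¬φ = ¬⊤ = ⊥
¬¬φ = ¬⊥ = ⊤
(ψ ∨ ψ) → ¬¬φ = ½ → ⊤ = ½  [any arg is the third value ⇒ result is the third value]
They differ because Ł3 and K3ʷ treat ½ differently under the binary connectives.

⊤; ½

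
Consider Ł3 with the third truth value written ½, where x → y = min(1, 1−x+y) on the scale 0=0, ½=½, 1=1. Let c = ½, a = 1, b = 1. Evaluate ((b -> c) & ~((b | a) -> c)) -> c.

b -> c = 1 -> ½ = ½  [min(1, 1−1+½)]
b | a = 1 | 1 = 1
(b | a) -> c = 1 -> ½ = ½
~((b | a) -> c) = ~½ = ½
(b -> c) & ~((b | a) -> c) = ½ & ½ = ½
((b -> c) & ~((b | a) -> c)) -> c = ½ -> ½ = 1

1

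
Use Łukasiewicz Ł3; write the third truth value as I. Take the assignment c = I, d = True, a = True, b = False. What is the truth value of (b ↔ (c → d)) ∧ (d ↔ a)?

False

c → d = I → True = True  [min(1, 1−½+1)]
b ↔ (c → d) = False ↔ True = False
d ↔ a = True ↔ True = True
(b ↔ (c → d)) ∧ (d ↔ a) = False ∧ True = False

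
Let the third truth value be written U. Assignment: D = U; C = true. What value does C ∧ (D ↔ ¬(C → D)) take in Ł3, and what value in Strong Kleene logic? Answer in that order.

In Ł3: C → D = true → U = U  [min(1, 1−1+½)]
¬(C → D) = ¬U = U
D ↔ ¬(C → D) = U ↔ U = true
C ∧ (D ↔ ¬(C → D)) = true ∧ true = true
In Strong Kleene logic: C → D = true → U = U  [¬true ∨ U]
¬(C → D) = ¬U = U
D ↔ ¬(C → D) = U ↔ U = U
C ∧ (D ↔ ¬(C → D)) = true ∧ U = U
They differ because Ł3 and Strong Kleene logic treat U differently under implication.

true; U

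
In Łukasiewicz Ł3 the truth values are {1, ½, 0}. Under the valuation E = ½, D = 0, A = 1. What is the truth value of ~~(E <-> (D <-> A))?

½

D <-> A = 0 <-> 1 = 0
E <-> (D <-> A) = ½ <-> 0 = ½  [1 − |½−0|]
~(E <-> (D <-> A)) = ~½ = ½
~~(E <-> (D <-> A)) = ~½ = ½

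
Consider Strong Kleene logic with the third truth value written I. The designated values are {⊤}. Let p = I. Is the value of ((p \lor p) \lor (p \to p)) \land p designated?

p \lor p = I \lor I = I
p \to p = I \to I = I  [\lnot I \lor I]
(p \lor p) \lor (p \to p) = I \lor I = I
((p \lor p) \lor (p \to p)) \land p = I \land I = I
I ∉ {⊤}.

No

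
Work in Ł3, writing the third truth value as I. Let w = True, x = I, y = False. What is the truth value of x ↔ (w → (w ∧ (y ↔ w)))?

y ↔ w = False ↔ True = False
w ∧ (y ↔ w) = True ∧ False = False
w → (w ∧ (y ↔ w)) = True → False = False
x ↔ (w → (w ∧ (y ↔ w))) = I ↔ False = I

I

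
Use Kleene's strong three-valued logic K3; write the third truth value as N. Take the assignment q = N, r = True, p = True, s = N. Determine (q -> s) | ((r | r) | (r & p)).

q -> s = N -> N = N  [~N | N]
r | r = True | True = True
r & p = True & True = True
(r | r) | (r & p) = True | True = True
(q -> s) | ((r | r) | (r & p)) = N | True = True

True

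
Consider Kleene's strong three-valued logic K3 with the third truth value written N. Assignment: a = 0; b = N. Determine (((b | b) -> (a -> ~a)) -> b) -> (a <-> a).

1

b | b = N | N = N
~a = ~0 = 1
a -> ~a = 0 -> 1 = 1
(b | b) -> (a -> ~a) = N -> 1 = 1
((b | b) -> (a -> ~a)) -> b = 1 -> N = N
a <-> a = 0 <-> 0 = 1
(((b | b) -> (a -> ~a)) -> b) -> (a <-> a) = N -> 1 = 1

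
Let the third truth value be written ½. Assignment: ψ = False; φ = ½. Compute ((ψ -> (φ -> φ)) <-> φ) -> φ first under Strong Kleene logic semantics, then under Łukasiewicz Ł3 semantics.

½; True

In Strong Kleene logic: φ -> φ = ½ -> ½ = ½  [~½ | ½]
ψ -> (φ -> φ) = False -> ½ = True
(ψ -> (φ -> φ)) <-> φ = True <-> ½ = ½
((ψ -> (φ -> φ)) <-> φ) -> φ = ½ -> ½ = ½
In Łukasiewicz Ł3: φ -> φ = ½ -> ½ = True
ψ -> (φ -> φ) = False -> True = True
(ψ -> (φ -> φ)) <-> φ = True <-> ½ = ½
((ψ -> (φ -> φ)) <-> φ) -> φ = ½ -> ½ = True
They differ because Strong Kleene logic and Łukasiewicz Ł3 treat ½ differently under implication.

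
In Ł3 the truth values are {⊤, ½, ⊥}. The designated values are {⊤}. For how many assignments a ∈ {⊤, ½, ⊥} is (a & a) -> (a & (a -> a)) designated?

a=⊤: ⊤ ✓
a=½: ⊤ ✓
a=⊥: ⊤ ✓

3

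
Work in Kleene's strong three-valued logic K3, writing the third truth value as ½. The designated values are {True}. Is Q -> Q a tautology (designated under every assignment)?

Countermodel: Q=½ gives ½, which is not designated.

No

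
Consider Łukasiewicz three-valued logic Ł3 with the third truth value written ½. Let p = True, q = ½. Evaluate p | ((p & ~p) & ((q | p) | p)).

True

~p = ~True = False
p & ~p = True & False = False
q | p = ½ | True = True
(q | p) | p = True | True = True
(p & ~p) & ((q | p) | p) = False & True = False
p | ((p & ~p) & ((q | p) | p)) = True | False = True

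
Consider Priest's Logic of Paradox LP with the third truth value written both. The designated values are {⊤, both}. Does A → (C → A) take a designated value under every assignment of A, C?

Yes

Every assignment of A, C over {⊤, both, ⊥} gives a value in {⊤, both}.
In particular, with A=both, C=both: A → (C → A) = both.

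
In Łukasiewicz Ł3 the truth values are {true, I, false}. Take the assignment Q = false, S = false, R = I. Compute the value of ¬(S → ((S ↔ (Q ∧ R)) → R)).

false

Q ∧ R = false ∧ I = false
S ↔ (Q ∧ R) = false ↔ false = true
(S ↔ (Q ∧ R)) → R = true → I = I  [min(1, 1−1+½)]
S → ((S ↔ (Q ∧ R)) → R) = false → I = true
¬(S → ((S ↔ (Q ∧ R)) → R)) = ¬true = false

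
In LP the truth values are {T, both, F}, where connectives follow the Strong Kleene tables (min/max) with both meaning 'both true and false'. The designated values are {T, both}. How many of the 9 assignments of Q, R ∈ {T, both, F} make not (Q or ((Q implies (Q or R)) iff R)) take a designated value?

4

Designated under: (Q=both, R=both); (Q=both, R=F); (Q=F, R=both); (Q=F, R=F).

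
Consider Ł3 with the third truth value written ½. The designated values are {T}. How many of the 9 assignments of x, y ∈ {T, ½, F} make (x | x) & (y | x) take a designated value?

3

Designated under: (x=T, y=T); (x=T, y=½); (x=T, y=F).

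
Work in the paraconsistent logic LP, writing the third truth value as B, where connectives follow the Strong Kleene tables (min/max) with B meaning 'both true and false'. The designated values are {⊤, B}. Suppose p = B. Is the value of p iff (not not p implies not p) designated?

not p = not B = B
not not p = not B = B
not p = not B = B
not not p implies not p = B implies B = B
p iff (not not p implies not p) = B iff B = B
B ∈ {⊤, B}.

Yes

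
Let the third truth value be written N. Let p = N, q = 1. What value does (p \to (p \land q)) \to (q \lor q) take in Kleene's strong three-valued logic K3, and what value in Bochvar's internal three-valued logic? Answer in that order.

1; N

In Kleene's strong three-valued logic K3: p \land q = N \land 1 = N
p \to (p \land q) = N \to N = N  [\lnot N \lor N]
q \lor q = 1 \lor 1 = 1
(p \to (p \land q)) \to (q \lor q) = N \to 1 = 1
In Bochvar's internal three-valued logic: p \land q = N \land 1 = N
p \to (p \land q) = N \to N = N  [any arg is the third value ⇒ result is the third value]
q \lor q = 1 \lor 1 = 1
(p \to (p \land q)) \to (q \lor q) = N \to 1 = N
They differ because Kleene's strong three-valued logic K3 and Bochvar's internal three-valued logic treat N differently under the binary connectives.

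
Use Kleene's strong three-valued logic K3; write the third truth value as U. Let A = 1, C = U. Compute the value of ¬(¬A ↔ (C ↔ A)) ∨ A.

¬A = ¬1 = 0
C ↔ A = U ↔ 1 = U
¬A ↔ (C ↔ A) = 0 ↔ U = U
¬(¬A ↔ (C ↔ A)) = ¬U = U
¬(¬A ↔ (C ↔ A)) ∨ A = U ∨ 1 = 1

1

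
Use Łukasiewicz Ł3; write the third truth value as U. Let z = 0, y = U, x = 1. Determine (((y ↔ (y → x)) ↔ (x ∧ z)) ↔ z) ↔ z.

y → x = U → 1 = 1  [min(1, 1−½+1)]
y ↔ (y → x) = U ↔ 1 = U
x ∧ z = 1 ∧ 0 = 0
(y ↔ (y → x)) ↔ (x ∧ z) = U ↔ 0 = U
((y ↔ (y → x)) ↔ (x ∧ z)) ↔ z = U ↔ 0 = U
(((y ↔ (y → x)) ↔ (x ∧ z)) ↔ z) ↔ z = U ↔ 0 = U

U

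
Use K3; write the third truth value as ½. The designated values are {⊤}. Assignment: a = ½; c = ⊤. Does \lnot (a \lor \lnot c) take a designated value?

\lnot c = \lnot ⊤ = ⊥
a \lor \lnot c = ½ \lor ⊥ = ½
\lnot (a \lor \lnot c) = \lnot ½ = ½
½ ∉ {⊤}.

No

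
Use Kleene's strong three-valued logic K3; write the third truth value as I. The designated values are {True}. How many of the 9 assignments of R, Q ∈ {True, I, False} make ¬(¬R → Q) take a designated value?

1

Designated under: (R=False, Q=False).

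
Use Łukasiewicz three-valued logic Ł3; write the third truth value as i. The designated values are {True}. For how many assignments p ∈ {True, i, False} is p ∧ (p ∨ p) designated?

p=True: True ✓
p=i: i ·
p=False: False ·

1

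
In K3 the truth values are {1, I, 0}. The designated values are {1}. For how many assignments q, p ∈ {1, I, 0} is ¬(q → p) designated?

1

Designated under: (q=1, p=0).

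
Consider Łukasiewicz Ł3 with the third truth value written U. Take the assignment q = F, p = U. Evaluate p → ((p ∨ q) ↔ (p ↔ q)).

p ∨ q = U ∨ F = U
p ↔ q = U ↔ F = U  [1 − |½−0|]
(p ∨ q) ↔ (p ↔ q) = U ↔ U = T
p → ((p ∨ q) ↔ (p ↔ q)) = U → T = T

T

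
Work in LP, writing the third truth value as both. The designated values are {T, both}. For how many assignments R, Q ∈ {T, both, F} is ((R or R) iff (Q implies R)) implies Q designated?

8

Of the 9 assignments, 8 give a value in {T, both}.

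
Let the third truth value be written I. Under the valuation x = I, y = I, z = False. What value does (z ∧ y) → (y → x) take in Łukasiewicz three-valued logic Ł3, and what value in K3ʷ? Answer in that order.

True; I

In Łukasiewicz three-valued logic Ł3: z ∧ y = False ∧ I = False
y → x = I → I = True  [min(1, 1−½+½)]
(z ∧ y) → (y → x) = False → True = True
In K3ʷ: z ∧ y = False ∧ I = I
y → x = I → I = I  [any arg is the third value ⇒ result is the third value]
(z ∧ y) → (y → x) = I → I = I
They differ because Łukasiewicz three-valued logic Ł3 and K3ʷ treat I differently under the binary connectives.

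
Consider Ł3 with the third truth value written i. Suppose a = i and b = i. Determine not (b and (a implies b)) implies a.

1

a implies b = i implies i = 1
b and (a implies b) = i and 1 = i
not (b and (a implies b)) = not i = i
not (b and (a implies b)) implies a = i implies i = 1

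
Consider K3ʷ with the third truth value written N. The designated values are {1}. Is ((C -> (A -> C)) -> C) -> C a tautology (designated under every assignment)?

No

Countermodel: C=1, A=N gives N, which is not designated.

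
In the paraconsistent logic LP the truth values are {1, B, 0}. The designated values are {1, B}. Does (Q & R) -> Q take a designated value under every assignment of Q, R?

Yes

Every assignment of Q, R over {1, B, 0} gives a value in {1, B}.
In particular, with Q=B, R=B: (Q & R) -> Q = B.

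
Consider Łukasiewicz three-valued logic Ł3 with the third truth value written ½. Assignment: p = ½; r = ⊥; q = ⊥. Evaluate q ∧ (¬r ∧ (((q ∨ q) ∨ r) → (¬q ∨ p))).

¬r = ¬⊥ = ⊤
q ∨ q = ⊥ ∨ ⊥ = ⊥
(q ∨ q) ∨ r = ⊥ ∨ ⊥ = ⊥
¬q = ¬⊥ = ⊤
¬q ∨ p = ⊤ ∨ ½ = ⊤
((q ∨ q) ∨ r) → (¬q ∨ p) = ⊥ → ⊤ = ⊤
¬r ∧ (((q ∨ q) ∨ r) → (¬q ∨ p)) = ⊤ ∧ ⊤ = ⊤
q ∧ (¬r ∧ (((q ∨ q) ∨ r) → (¬q ∨ p))) = ⊥ ∧ ⊤ = ⊥

⊥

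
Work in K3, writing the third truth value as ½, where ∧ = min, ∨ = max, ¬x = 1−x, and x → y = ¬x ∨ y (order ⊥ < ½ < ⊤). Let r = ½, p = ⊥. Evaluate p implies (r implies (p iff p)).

⊤

p iff p = ⊥ iff ⊥ = ⊤
r implies (p iff p) = ½ implies ⊤ = ⊤  [not ½ or ⊤]
p implies (r implies (p iff p)) = ⊥ implies ⊤ = ⊤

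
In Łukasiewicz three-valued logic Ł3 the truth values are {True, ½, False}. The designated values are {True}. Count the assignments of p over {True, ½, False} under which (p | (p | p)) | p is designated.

1

p=True: True ✓
p=½: ½ ·
p=False: False ·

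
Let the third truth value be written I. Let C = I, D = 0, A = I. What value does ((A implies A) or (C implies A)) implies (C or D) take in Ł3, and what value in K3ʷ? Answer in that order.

In Ł3: A implies A = I implies I = 1
C implies A = I implies I = 1
(A implies A) or (C implies A) = 1 or 1 = 1
C or D = I or 0 = I
((A implies A) or (C implies A)) implies (C or D) = 1 implies I = I
In K3ʷ: A implies A = I implies I = I  [any arg is the third value ⇒ result is the third value]
C implies A = I implies I = I
(A implies A) or (C implies A) = I or I = I
C or D = I or 0 = I
((A implies A) or (C implies A)) implies (C or D) = I implies I = I

I; I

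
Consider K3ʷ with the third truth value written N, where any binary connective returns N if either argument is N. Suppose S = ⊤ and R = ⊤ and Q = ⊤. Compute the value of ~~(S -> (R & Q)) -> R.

⊤

R & Q = ⊤ & ⊤ = ⊤
S -> (R & Q) = ⊤ -> ⊤ = ⊤
~(S -> (R & Q)) = ~⊤ = ⊥
~~(S -> (R & Q)) = ~⊥ = ⊤
~~(S -> (R & Q)) -> R = ⊤ -> ⊤ = ⊤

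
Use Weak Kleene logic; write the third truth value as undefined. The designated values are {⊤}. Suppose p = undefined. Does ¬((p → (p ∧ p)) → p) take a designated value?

No

p ∧ p = undefined ∧ undefined = undefined
p → (p ∧ p) = undefined → undefined = undefined  [any arg is the third value ⇒ result is the third value]
(p → (p ∧ p)) → p = undefined → undefined = undefined
¬((p → (p ∧ p)) → p) = ¬undefined = undefined
undefined ∉ {⊤}.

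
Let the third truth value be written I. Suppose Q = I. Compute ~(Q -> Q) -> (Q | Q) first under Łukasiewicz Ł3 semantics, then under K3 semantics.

true; I

In Łukasiewicz Ł3: Q -> Q = I -> I = true
~(Q -> Q) = ~true = false
Q | Q = I | I = I
~(Q -> Q) -> (Q | Q) = false -> I = true
In K3: Q -> Q = I -> I = I  [~I | I]
~(Q -> Q) = ~I = I
Q | Q = I | I = I
~(Q -> Q) -> (Q | Q) = I -> I = I
They differ because Łukasiewicz Ł3 and K3 treat I differently under implication.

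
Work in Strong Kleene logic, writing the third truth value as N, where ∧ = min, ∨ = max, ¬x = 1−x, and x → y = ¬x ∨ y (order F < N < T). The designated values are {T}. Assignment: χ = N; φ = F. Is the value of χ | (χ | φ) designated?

No

χ | φ = N | F = N
χ | (χ | φ) = N | N = N
N ∉ {T}.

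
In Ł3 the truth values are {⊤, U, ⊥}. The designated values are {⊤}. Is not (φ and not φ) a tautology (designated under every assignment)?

No

Countermodel: φ=U gives U, which is not designated.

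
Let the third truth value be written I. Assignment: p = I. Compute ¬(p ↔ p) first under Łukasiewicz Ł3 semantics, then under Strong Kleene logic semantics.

false; I

In Łukasiewicz Ł3: p ↔ p = I ↔ I = true
¬(p ↔ p) = ¬true = false
In Strong Kleene logic: p ↔ p = I ↔ I = I
¬(p ↔ p) = ¬I = I
They differ because Łukasiewicz Ł3 and Strong Kleene logic treat I differently under implication.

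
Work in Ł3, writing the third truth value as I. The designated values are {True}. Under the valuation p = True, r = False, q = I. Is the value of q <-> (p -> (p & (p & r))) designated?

No

p & r = True & False = False
p & (p & r) = True & False = False
p -> (p & (p & r)) = True -> False = False
q <-> (p -> (p & (p & r))) = I <-> False = I  [1 − |½−0|]
I ∉ {True}.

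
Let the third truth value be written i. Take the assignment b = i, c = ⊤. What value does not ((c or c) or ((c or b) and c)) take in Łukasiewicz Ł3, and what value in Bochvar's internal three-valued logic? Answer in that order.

⊥; i

In Łukasiewicz Ł3: c or c = ⊤ or ⊤ = ⊤
c or b = ⊤ or i = ⊤
(c or b) and c = ⊤ and ⊤ = ⊤
(c or c) or ((c or b) and c) = ⊤ or ⊤ = ⊤
not ((c or c) or ((c or b) and c)) = not ⊤ = ⊥
In Bochvar's internal three-valued logic: c or c = ⊤ or ⊤ = ⊤
c or b = ⊤ or i = i
(c or b) and c = i and ⊤ = i
(c or c) or ((c or b) and c) = ⊤ or i = i
not ((c or c) or ((c or b) and c)) = not i = i
They differ because Łukasiewicz Ł3 and Bochvar's internal three-valued logic treat i differently under the binary connectives.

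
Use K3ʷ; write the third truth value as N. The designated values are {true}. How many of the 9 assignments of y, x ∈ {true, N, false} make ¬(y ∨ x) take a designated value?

Designated under: (y=false, x=false).

1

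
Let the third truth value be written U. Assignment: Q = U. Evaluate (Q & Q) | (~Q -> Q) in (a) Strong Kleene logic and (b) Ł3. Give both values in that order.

In Strong Kleene logic: Q & Q = U & U = U
~Q = ~U = U
~Q -> Q = U -> U = U  [~U | U]
(Q & Q) | (~Q -> Q) = U | U = U
In Ł3: Q & Q = U & U = U
~Q = ~U = U
~Q -> Q = U -> U = ⊤  [min(1, 1−½+½)]
(Q & Q) | (~Q -> Q) = U | ⊤ = ⊤
They differ because Strong Kleene logic and Ł3 treat U differently under implication.

U; ⊤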